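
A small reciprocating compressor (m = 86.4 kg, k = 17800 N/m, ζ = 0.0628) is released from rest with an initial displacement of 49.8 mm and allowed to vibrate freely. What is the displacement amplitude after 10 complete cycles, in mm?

Logarithmic decrement δ = 2πζ/√(1 − ζ²) = 2π × 0.06280/√(1 − 0.00394) = 0.3954.
After n cycles, x_n/x₀ = e^(−nδ), so x_10 = 49.8 × e^(−10 × 0.3954) = 49.8 × 0.01918 = 0.9554 mm.

0.955 mm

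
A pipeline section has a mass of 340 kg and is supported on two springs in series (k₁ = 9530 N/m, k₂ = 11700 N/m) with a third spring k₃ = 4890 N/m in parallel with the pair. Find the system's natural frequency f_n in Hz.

0.869 Hz

Series pair: k_s = k₁k₂/(k₁+k₂) = (9530)(11700)/(9530 + 11700) = 5252 N/m. In parallel with k₃: k_eq = 5252 + 4890 = 10140 N/m.
ω_n = √(k_eq/m) = √(10140/340) = √29.83 = 5.462 rad/s.
f_n = ω_n/(2π) = 5.462/6.283 = 0.8692 Hz.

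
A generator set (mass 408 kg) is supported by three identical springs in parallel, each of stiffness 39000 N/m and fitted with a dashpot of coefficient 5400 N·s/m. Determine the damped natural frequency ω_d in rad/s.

15.6 rad/s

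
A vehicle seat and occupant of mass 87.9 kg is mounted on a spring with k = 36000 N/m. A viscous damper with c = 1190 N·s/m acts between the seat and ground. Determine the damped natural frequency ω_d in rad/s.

ω_n = √(k/m) = √(36000/87.9) = 20.24 rad/s.
Critical damping c_c = 2√(k·m) = 2√(36000 × 87.9) = 3558 N·s/m, so ζ = c/c_c = 1190/3558 = 0.3345.
ω_d = ω_n√(1 − ζ²) = 20.24 × √(1 − 0.112) = 19.07 rad/s.

19.1 rad/s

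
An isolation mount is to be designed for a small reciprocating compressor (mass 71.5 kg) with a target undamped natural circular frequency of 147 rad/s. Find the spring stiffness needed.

1550000 N/m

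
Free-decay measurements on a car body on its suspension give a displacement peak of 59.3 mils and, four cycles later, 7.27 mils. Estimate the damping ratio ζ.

0.0832

Logarithmic decrement δ = (1/n)·ln(x₀/x_n) = (1/4)·ln(59.3/7.27) = (1/4)·ln(8.157) = 0.5247.
ζ = δ/√(4π² + δ²) = 0.5247/√(39.48 + 0.275) = 0.5247/6.305 = 0.08322.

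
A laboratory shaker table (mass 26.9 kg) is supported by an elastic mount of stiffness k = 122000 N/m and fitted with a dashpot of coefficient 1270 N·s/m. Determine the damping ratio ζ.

0.351

ω_n = √(k/m) = √(122000/26.9) = 67.34 rad/s.
Critical damping c_c = 2√(k·m) = 2√(122000 × 26.9) = 3623 N·s/m, so ζ = c/c_c = 1270/3623 = 0.3505.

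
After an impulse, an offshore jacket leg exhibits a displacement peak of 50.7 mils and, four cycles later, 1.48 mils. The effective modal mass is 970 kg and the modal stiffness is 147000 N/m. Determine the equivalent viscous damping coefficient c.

Logarithmic decrement δ = (1/n)·ln(x₀/x_n) = (1/4)·ln(50.7/1.48) = (1/4)·ln(34.26) = 0.8835.
ζ = δ/√(4π² + δ²) = 0.8835/√(39.48 + 0.781) = 0.8835/6.345 = 0.1392.
c = ζ · 2√(km) = 0.1392 × 2√(147000 × 970) = 0.1392 × 23880 = 3325 N·s/m.

3330 N·s/m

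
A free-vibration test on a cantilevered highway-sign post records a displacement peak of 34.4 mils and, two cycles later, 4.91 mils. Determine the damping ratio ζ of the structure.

Logarithmic decrement δ = (1/n)·ln(x₀/x_n) = (1/2)·ln(34.4/4.91) = (1/2)·ln(7.006) = 0.9734.
ζ = δ/√(4π² + δ²) = 0.9734/√(39.48 + 0.947) = 0.9734/6.358 = 0.1531.

0.153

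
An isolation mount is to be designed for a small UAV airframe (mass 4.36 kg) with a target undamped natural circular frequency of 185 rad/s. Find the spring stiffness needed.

149000 N/m

k = m·ω_n² = 4.36 × 185.0² = 4.36 × 34220 = 149200 N/m.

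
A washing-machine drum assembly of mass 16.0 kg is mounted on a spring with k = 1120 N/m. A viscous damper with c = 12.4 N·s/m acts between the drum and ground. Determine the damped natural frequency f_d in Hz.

ω_n = √(k/m) = √(1120/16.0) = 8.367 rad/s.
Critical damping c_c = 2√(k·m) = 2√(1120 × 16.0) = 267.7 N·s/m, so ζ = c/c_c = 12.4/267.7 = 0.04632.
ω_d = ω_n√(1 − ζ²) = 8.367 × √(1 − 0.00215) = 8.358 rad/s.
f_d = ω_d/(2π) = 1.330 Hz.

1.33 Hz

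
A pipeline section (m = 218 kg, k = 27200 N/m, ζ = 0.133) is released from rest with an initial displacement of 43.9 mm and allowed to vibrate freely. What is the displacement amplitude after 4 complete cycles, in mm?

Logarithmic decrement δ = 2πζ/√(1 − ζ²) = 2π × 0.1330/√(1 − 0.0177) = 0.8432.
After n cycles, x_n/x₀ = e^(−nδ), so x_4 = 43.9 × e^(−4 × 0.8432) = 43.9 × 0.03430 = 1.506 mm.

1.51 mm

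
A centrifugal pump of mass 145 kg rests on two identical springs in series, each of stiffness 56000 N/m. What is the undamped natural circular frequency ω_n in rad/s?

13.9 rad/s

Series springs: 1/k_eq = 2/56000, so k_eq = 56000/2 = 28000 N/m.
ω_n = √(k_eq/m) = √(28000/145) = √193.1 = 13.90 rad/s.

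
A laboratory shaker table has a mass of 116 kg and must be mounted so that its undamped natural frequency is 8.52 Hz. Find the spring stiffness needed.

ω_n = 2πf_n = 2π × 8.52 = 53.53 rad/s.
k = m·ω_n² = 116 × 53.53² = 116 × 2866 = 332400 N/m.

332000 N/m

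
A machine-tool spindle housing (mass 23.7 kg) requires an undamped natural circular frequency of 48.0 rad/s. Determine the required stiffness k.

k = m·ω_n² = 23.7 × 48.00² = 23.7 × 2304 = 54600 N/m.

54600 N/m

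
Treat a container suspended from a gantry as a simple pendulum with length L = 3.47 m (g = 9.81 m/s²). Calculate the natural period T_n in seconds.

3.74 s

For a simple pendulum ω_n = √(g/L) = √(9.81/3.47) = √2.827 = 1.681 rad/s.
T_n = 2π/ω_n = 6.283/1.681 = 3.737 s.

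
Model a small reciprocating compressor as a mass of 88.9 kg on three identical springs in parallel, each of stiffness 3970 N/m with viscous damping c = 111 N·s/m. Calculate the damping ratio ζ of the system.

0.0539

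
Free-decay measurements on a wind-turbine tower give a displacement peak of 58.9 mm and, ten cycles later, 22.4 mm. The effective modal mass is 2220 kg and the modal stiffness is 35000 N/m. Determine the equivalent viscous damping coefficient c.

271 N·s/m

Logarithmic decrement δ = (1/n)·ln(x₀/x_n) = (1/10)·ln(58.9/22.4) = (1/10)·ln(2.629) = 0.09668.
ζ = δ/√(4π² + δ²) = 0.09668/√(39.48 + 0.00935) = 0.09668/6.284 = 0.01538.
c = ζ · 2√(km) = 0.01538 × 2√(35000 × 2220) = 0.01538 × 17630 = 271.2 N·s/m.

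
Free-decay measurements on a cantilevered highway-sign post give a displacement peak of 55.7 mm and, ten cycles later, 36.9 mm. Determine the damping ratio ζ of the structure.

0.00655

Logarithmic decrement δ = (1/n)·ln(x₀/x_n) = (1/10)·ln(55.7/36.9) = (1/10)·ln(1.509) = 0.04118.
ζ = δ/√(4π² + δ²) = 0.04118/√(39.48 + 0.00170) = 0.04118/6.283 = 0.006553.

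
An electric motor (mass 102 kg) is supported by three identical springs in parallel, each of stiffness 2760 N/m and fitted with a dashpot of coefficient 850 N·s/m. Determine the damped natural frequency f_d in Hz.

Parallel springs add: k_eq = 3 × 2760 = 8280 N/m.
ω_n = √(k_eq/m) = √(8280/102) = 9.010 rad/s.
Critical damping c_c = 2√(k_eq·m) = 2√(8280 × 102) = 1838 N·s/m, so ζ = c/c_c = 850/1838 = 0.4625.
ω_d = ω_n√(1 − ζ²) = 9.010 × √(1 − 0.214) = 7.988 rad/s.
f_d = ω_d/(2π) = 1.271 Hz.

1.27 Hz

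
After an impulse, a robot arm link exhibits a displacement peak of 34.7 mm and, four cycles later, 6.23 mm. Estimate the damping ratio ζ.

0.0682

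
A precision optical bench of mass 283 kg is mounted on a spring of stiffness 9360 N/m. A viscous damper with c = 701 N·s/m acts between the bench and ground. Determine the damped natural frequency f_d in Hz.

0.894 Hz

ω_n = √(k/m) = √(9360/283) = 5.751 rad/s.
Critical damping c_c = 2√(k·m) = 2√(9360 × 283) = 3255 N·s/m, so ζ = c/c_c = 701/3255 = 0.2154.
ω_d = ω_n√(1 − ζ²) = 5.751 × √(1 − 0.0464) = 5.616 rad/s.
f_d = ω_d/(2π) = 0.8938 Hz.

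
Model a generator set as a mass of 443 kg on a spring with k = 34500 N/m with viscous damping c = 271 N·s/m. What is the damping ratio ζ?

0.0347

ω_n = √(k/m) = √(34500/443) = 8.825 rad/s.
Critical damping c_c = 2√(k·m) = 2√(34500 × 443) = 7819 N·s/m, so ζ = c/c_c = 271/7819 = 0.03466.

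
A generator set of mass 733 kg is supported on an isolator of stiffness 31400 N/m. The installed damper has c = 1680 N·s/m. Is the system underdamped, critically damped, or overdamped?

c_c = 2√(k·m) = 9595 N·s/m; ζ = c/c_c = 1680/9595 = 0.175.
Since ζ < 1 the system is underdamped.

underdamped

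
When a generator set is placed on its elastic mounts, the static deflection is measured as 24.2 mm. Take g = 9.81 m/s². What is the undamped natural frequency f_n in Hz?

3.20 Hz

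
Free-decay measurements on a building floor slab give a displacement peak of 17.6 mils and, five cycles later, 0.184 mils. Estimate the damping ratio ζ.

0.144

Logarithmic decrement δ = (1/n)·ln(x₀/x_n) = (1/5)·ln(17.6/0.184) = (1/5)·ln(95.65) = 0.9121.
ζ = δ/√(4π² + δ²) = 0.9121/√(39.48 + 0.832) = 0.9121/6.349 = 0.1437.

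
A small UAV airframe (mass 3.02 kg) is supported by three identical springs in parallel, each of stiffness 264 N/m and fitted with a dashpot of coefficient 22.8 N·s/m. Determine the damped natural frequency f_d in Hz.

Parallel springs add: k_eq = 3 × 264 = 792.0 N/m.
ω_n = √(k_eq/m) = √(792.0/3.02) = 16.19 rad/s.
Critical damping c_c = 2√(k_eq·m) = 2√(792.0 × 3.02) = 97.81 N·s/m, so ζ = c/c_c = 22.8/97.81 = 0.2331.
ω_d = ω_n√(1 − ζ²) = 16.19 × √(1 − 0.0543) = 15.75 rad/s.
f_d = ω_d/(2π) = 2.506 Hz.

2.51 Hz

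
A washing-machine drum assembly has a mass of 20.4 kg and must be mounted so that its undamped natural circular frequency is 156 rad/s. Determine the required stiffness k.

496000 N/m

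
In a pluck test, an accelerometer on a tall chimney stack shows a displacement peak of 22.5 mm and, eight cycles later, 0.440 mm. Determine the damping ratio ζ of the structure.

0.0780

Logarithmic decrement δ = (1/n)·ln(x₀/x_n) = (1/8)·ln(22.5/0.440) = (1/8)·ln(51.14) = 0.4918.
ζ = δ/√(4π² + δ²) = 0.4918/√(39.48 + 0.242) = 0.4918/6.302 = 0.07804.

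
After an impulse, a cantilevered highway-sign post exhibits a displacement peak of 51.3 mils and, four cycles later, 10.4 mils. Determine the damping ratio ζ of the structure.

0.0634

Logarithmic decrement δ = (1/n)·ln(x₀/x_n) = (1/4)·ln(51.3/10.4) = (1/4)·ln(4.933) = 0.3990.
ζ = δ/√(4π² + δ²) = 0.3990/√(39.48 + 0.159) = 0.3990/6.296 = 0.06337.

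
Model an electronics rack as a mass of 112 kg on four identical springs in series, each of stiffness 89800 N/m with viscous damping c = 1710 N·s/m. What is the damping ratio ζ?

0.539

Series springs: 1/k_eq = 4/89800, so k_eq = 89800/4 = 22450 N/m.
ω_n = √(k_eq/m) = √(22450/112) = 14.16 rad/s.
Critical damping c_c = 2√(k_eq·m) = 2√(22450 × 112) = 3171 N·s/m, so ζ = c/c_c = 1710/3171 = 0.5392.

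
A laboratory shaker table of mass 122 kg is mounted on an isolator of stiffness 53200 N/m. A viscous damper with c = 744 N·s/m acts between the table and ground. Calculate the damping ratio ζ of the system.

ω_n = √(k/m) = √(53200/122) = 20.88 rad/s.
Critical damping c_c = 2√(k·m) = 2√(53200 × 122) = 5095 N·s/m, so ζ = c/c_c = 744/5095 = 0.1460.

0.146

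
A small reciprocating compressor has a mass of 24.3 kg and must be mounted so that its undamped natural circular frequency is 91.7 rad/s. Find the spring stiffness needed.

k = m·ω_n² = 24.3 × 91.70² = 24.3 × 8409 = 204300 N/m.

204000 N/m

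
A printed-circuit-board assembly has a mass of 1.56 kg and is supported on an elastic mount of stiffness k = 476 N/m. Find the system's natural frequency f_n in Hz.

2.78 Hz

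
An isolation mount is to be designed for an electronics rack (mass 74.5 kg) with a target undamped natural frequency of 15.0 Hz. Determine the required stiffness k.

ω_n = 2πf_n = 2π × 15.0 = 94.25 rad/s.
k = m·ω_n² = 74.5 × 94.25² = 74.5 × 8883 = 661800 N/m.

662000 N/m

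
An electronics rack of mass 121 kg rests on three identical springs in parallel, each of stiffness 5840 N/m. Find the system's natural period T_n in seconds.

0.522 s

Parallel springs add: k_eq = 3 × 5840 = 17520 N/m.
ω_n = √(k_eq/m) = √(17520/121) = √144.8 = 12.03 rad/s.
T_n = 2π/ω_n = 6.283/12.03 = 0.5222 s.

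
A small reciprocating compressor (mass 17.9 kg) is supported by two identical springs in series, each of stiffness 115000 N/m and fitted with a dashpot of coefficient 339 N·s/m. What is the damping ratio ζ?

Series springs: 1/k_eq = 2/115000, so k_eq = 115000/2 = 57500 N/m.
ω_n = √(k_eq/m) = √(57500/17.9) = 56.68 rad/s.
Critical damping c_c = 2√(k_eq·m) = 2√(57500 × 17.9) = 2029 N·s/m, so ζ = c/c_c = 339/2029 = 0.1671.

0.167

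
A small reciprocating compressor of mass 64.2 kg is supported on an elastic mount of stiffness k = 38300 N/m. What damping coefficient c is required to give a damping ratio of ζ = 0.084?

263 N·s/m

c_c = 2√(k·m) = 2√(38300 × 64.2) = 3136 N·s/m.
c = ζ·c_c = 0.084 × 3136 = 263.4 N·s/m.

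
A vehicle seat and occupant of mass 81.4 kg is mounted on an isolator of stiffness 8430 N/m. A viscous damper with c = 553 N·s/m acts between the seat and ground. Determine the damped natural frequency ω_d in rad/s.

9.59 rad/s

ω_n = √(k/m) = √(8430/81.4) = 10.18 rad/s.
Critical damping c_c = 2√(k·m) = 2√(8430 × 81.4) = 1657 N·s/m, so ζ = c/c_c = 553/1657 = 0.3338.
ω_d = ω_n√(1 − ζ²) = 10.18 × √(1 − 0.111) = 9.593 rad/s.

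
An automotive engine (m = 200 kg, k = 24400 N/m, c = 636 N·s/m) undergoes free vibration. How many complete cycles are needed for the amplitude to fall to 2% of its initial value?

ζ = c/(2√(km)) = 636/(2√(24400 × 200)) = 636/4418 = 0.1440.
Logarithmic decrement δ = 2πζ/√(1 − ζ²) = 2π × 0.1440/√(1 − 0.0207) = 0.9140.
x_n/x₀ = e^(−nδ) ≤ 0.02; take ln: n ≥ ln(1/0.02)/δ = 3.912/0.9140 = 4.280.
So 5 complete cycles are required.

5 cycles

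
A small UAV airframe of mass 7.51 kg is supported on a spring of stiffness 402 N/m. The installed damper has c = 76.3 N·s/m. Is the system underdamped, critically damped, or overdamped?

c_c = 2√(k·m) = 109.9 N·s/m; ζ = c/c_c = 76.3/109.9 = 0.694.
Since ζ < 1 the system is underdamped.

underdamped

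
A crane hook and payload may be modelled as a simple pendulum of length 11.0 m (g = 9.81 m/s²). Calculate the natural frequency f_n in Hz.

0.150 Hz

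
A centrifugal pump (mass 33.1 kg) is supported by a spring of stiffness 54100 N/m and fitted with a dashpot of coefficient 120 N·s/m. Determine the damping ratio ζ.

ω_n = √(k/m) = √(54100/33.1) = 40.43 rad/s.
Critical damping c_c = 2√(k·m) = 2√(54100 × 33.1) = 2676 N·s/m, so ζ = c/c_c = 120/2676 = 0.04484.

0.0448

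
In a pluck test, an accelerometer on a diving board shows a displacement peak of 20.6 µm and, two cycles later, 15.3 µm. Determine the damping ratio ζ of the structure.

0.0237

Logarithmic decrement δ = (1/n)·ln(x₀/x_n) = (1/2)·ln(20.6/15.3) = (1/2)·ln(1.346) = 0.1487.
ζ = δ/√(4π² + δ²) = 0.1487/√(39.48 + 0.0221) = 0.1487/6.285 = 0.02366.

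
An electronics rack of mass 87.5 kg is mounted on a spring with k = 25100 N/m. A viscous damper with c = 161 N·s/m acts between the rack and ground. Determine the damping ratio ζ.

ω_n = √(k/m) = √(25100/87.5) = 16.94 rad/s.
Critical damping c_c = 2√(k·m) = 2√(25100 × 87.5) = 2964 N·s/m, so ζ = c/c_c = 161/2964 = 0.05432.

0.0543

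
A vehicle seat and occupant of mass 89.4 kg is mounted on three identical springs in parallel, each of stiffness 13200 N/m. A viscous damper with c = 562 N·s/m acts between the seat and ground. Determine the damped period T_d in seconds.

Parallel springs add: k_eq = 3 × 13200 = 39600 N/m.
ω_n = √(k_eq/m) = √(39600/89.4) = 21.05 rad/s.
Critical damping c_c = 2√(k_eq·m) = 2√(39600 × 89.4) = 3763 N·s/m, so ζ = c/c_c = 562/3763 = 0.1493.
ω_d = ω_n√(1 − ζ²) = 21.05 × √(1 − 0.0223) = 20.81 rad/s.
T_d = 2π/ω_d = 0.3019 s.

0.302 s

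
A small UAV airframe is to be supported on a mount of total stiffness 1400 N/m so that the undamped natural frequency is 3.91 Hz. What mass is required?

2.32 kg

ω_n = 2πf_n = 2π × 3.91 = 24.57 rad/s.
m = k/ω_n² = 1400/24.57² = 1400/603.5 = 2.320 kg.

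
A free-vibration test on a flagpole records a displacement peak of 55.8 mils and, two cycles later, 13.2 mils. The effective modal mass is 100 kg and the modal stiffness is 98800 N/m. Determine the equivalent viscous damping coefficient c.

716 N·s/m

Logarithmic decrement δ = (1/n)·ln(x₀/x_n) = (1/2)·ln(55.8/13.2) = (1/2)·ln(4.227) = 0.7208.
ζ = δ/√(4π² + δ²) = 0.7208/√(39.48 + 0.520) = 0.7208/6.324 = 0.1140.
c = ζ · 2√(km) = 0.1140 × 2√(98800 × 100) = 0.1140 × 6286 = 716.5 N·s/m.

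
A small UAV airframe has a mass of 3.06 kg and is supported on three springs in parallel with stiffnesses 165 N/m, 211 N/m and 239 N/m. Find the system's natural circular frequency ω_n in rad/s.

14.2 rad/s

Parallel springs add: k_eq = 165 + 211 + 239 = 615.0 N/m.
ω_n = √(k_eq/m) = √(615.0/3.06) = √201.0 = 14.18 rad/s.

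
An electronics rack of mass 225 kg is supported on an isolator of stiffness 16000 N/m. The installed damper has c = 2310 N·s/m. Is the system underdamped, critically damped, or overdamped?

underdamped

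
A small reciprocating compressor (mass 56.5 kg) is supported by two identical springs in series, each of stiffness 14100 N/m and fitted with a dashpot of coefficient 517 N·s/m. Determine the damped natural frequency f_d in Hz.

1.62 Hz

Series springs: 1/k_eq = 2/14100, so k_eq = 14100/2 = 7050 N/m.
ω_n = √(k_eq/m) = √(7050/56.5) = 11.17 rad/s.
Critical damping c_c = 2√(k_eq·m) = 2√(7050 × 56.5) = 1262 N·s/m, so ζ = c/c_c = 517/1262 = 0.4096.
ω_d = ω_n√(1 − ζ²) = 11.17 × √(1 − 0.168) = 10.19 rad/s.
f_d = ω_d/(2π) = 1.622 Hz.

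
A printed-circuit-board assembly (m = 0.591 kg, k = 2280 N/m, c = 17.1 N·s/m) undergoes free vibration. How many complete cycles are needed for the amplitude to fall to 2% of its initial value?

ζ = c/(2√(km)) = 17.1/(2√(2280 × 0.591)) = 17.1/73.42 = 0.2329.
Logarithmic decrement δ = 2πζ/√(1 − ζ²) = 2π × 0.2329/√(1 − 0.0543) = 1.505.
x_n/x₀ = e^(−nδ) ≤ 0.02; take ln: n ≥ ln(1/0.02)/δ = 3.912/1.505 = 2.600.
So 3 complete cycles are required.

3 cycles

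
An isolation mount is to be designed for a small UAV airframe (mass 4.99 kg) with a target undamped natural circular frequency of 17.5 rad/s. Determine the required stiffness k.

k = m·ω_n² = 4.99 × 17.50² = 4.99 × 306.2 = 1528 N/m.

1530 N/m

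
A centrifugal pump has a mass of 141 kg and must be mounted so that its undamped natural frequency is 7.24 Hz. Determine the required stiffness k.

292000 N/m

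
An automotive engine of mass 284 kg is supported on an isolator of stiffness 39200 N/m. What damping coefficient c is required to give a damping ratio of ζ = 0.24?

1600 N·s/m

c_c = 2√(k·m) = 2√(39200 × 284) = 6673 N·s/m.
c = ζ·c_c = 0.24 × 6673 = 1602 N·s/m.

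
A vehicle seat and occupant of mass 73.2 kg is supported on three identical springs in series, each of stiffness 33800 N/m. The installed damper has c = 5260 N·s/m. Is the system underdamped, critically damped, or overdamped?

overdamped

Series springs: 1/k_eq = 3/33800, so k_eq = 33800/3 = 11270 N/m.
c_c = 2√(k_eq·m) = 1816 N·s/m; ζ = c/c_c = 5260/1816 = 2.90.
Since ζ > 1 the system is overdamped.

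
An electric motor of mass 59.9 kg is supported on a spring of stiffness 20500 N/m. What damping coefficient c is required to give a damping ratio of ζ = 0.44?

c_c = 2√(k·m) = 2√(20500 × 59.9) = 2216 N·s/m.
c = ζ·c_c = 0.44 × 2216 = 975.2 N·s/m.

975 N·s/m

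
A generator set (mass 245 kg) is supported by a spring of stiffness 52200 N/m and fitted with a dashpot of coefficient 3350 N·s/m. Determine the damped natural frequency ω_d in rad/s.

12.9 rad/s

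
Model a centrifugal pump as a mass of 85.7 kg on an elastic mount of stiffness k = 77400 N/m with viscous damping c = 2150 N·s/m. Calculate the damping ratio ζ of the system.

0.417

ω_n = √(k/m) = √(77400/85.7) = 30.05 rad/s.
Critical damping c_c = 2√(k·m) = 2√(77400 × 85.7) = 5151 N·s/m, so ζ = c/c_c = 2150/5151 = 0.4174.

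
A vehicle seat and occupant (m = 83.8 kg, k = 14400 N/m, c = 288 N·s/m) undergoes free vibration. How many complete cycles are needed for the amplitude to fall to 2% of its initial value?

5 cycles

ζ = c/(2√(km)) = 288/(2√(14400 × 83.8)) = 288/2197 = 0.1311.
Logarithmic decrement δ = 2πζ/√(1 − ζ²) = 2π × 0.1311/√(1 − 0.0172) = 0.8308.
x_n/x₀ = e^(−nδ) ≤ 0.02; take ln: n ≥ ln(1/0.02)/δ = 3.912/0.8308 = 4.709.
So 5 complete cycles are required.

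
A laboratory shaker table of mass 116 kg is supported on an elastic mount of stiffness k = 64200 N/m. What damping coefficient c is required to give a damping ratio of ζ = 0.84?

4580 N·s/m

c_c = 2√(k·m) = 2√(64200 × 116) = 5458 N·s/m.
c = ζ·c_c = 0.84 × 5458 = 4585 N·s/m.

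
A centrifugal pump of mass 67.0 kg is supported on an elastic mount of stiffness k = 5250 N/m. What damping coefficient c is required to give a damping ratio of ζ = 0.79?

937 N·s/m

c_c = 2√(k·m) = 2√(5250 × 67.0) = 1186 N·s/m.
c = ζ·c_c = 0.79 × 1186 = 937.1 N·s/m.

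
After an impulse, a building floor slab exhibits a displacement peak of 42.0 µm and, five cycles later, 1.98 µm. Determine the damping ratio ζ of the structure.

Logarithmic decrement δ = (1/n)·ln(x₀/x_n) = (1/5)·ln(42.0/1.98) = (1/5)·ln(21.21) = 0.6109.
ζ = δ/√(4π² + δ²) = 0.6109/√(39.48 + 0.373) = 0.6109/6.313 = 0.09677.

0.0968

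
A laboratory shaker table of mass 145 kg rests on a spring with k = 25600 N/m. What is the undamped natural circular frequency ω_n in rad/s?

13.3 rad/s

ω_n = √(k/m) = √(25600/145) = √176.6 = 13.29 rad/s.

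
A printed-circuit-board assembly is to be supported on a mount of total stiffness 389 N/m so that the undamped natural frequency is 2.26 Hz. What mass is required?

1.93 kg

ω_n = 2πf_n = 2π × 2.26 = 14.20 rad/s.
m = k/ω_n² = 389/14.20² = 389/201.6 = 1.929 kg.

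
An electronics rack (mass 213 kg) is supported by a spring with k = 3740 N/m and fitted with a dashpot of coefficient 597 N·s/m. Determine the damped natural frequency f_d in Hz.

ω_n = √(k/m) = √(3740/213) = 4.190 rad/s.
Critical damping c_c = 2√(k·m) = 2√(3740 × 213) = 1785 N·s/m, so ζ = c/c_c = 597/1785 = 0.3344.
ω_d = ω_n√(1 − ζ²) = 4.190 × √(1 − 0.112) = 3.949 rad/s.
f_d = ω_d/(2π) = 0.6285 Hz.

0.629 Hz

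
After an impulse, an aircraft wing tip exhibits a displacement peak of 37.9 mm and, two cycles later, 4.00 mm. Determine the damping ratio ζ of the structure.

0.176

Logarithmic decrement δ = (1/n)·ln(x₀/x_n) = (1/2)·ln(37.9/4.00) = (1/2)·ln(9.475) = 1.124.
ζ = δ/√(4π² + δ²) = 1.124/√(39.48 + 1.26) = 1.124/6.383 = 0.1761.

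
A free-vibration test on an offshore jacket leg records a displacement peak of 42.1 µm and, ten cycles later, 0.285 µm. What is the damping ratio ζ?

Logarithmic decrement δ = (1/n)·ln(x₀/x_n) = (1/10)·ln(42.1/0.285) = (1/10)·ln(147.7) = 0.4995.
ζ = δ/√(4π² + δ²) = 0.4995/√(39.48 + 0.250) = 0.4995/6.303 = 0.07925.

0.0793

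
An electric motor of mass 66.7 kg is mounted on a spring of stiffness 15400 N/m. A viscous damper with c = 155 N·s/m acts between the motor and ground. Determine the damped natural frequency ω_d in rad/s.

ω_n = √(k/m) = √(15400/66.7) = 15.19 rad/s.
Critical damping c_c = 2√(k·m) = 2√(15400 × 66.7) = 2027 N·s/m, so ζ = c/c_c = 155/2027 = 0.07647.
ω_d = ω_n√(1 − ζ²) = 15.19 × √(1 − 0.00585) = 15.15 rad/s.

15.2 rad/s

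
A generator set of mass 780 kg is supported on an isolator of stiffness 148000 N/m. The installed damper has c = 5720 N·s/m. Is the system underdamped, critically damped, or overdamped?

c_c = 2√(k·m) = 21490 N·s/m; ζ = c/c_c = 5720/21490 = 0.266.
Since ζ < 1 the system is underdamped.

underdamped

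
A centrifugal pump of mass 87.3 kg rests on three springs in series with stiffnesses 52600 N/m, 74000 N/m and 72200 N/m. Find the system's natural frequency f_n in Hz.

Series springs: 1/k_eq = 1/52600 + 1/74000 + 1/72200 = 4.638×10^-5, so k_eq = 21560 N/m.
ω_n = √(k_eq/m) = √(21560/87.3) = √247.0 = 15.72 rad/s.
f_n = ω_n/(2π) = 15.72/6.283 = 2.501 Hz.

2.50 Hz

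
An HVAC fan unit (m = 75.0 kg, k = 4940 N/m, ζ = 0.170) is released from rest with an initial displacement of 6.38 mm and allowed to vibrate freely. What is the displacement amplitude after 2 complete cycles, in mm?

Logarithmic decrement δ = 2πζ/√(1 − ζ²) = 2π × 0.1700/√(1 − 0.0289) = 1.084.
After n cycles, x_n/x₀ = e^(−nδ), so x_2 = 6.38 × e^(−2 × 1.084) = 6.38 × 0.1144 = 0.7300 mm.

0.730 mm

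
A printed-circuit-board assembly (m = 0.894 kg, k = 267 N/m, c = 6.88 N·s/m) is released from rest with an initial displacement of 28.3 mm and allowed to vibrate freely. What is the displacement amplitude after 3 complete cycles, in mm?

ζ = c/(2√(km)) = 6.88/(2√(267 × 0.894)) = 6.88/30.90 = 0.2227.
Logarithmic decrement δ = 2πζ/√(1 − ζ²) = 2π × 0.2227/√(1 − 0.0496) = 1.435.
After n cycles, x_n/x₀ = e^(−nδ), so x_3 = 28.3 × e^(−3 × 1.435) = 28.3 × 0.01350 = 0.3821 mm.

0.382 mm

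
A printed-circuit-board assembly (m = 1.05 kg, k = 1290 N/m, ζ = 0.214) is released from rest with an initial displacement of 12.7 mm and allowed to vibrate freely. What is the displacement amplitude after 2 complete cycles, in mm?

Logarithmic decrement δ = 2πζ/√(1 − ζ²) = 2π × 0.2140/√(1 − 0.0458) = 1.376.
After n cycles, x_n/x₀ = e^(−nδ), so x_2 = 12.7 × e^(−2 × 1.376) = 12.7 × 0.06374 = 0.8095 mm.

0.809 mm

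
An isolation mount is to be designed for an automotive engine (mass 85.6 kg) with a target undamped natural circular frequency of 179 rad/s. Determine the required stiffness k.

k = m·ω_n² = 85.6 × 179.0² = 85.6 × 32040 = 2743000 N/m.

2740000 N/m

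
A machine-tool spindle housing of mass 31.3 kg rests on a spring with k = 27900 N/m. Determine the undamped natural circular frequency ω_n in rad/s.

29.9 rad/s

ω_n = √(k/m) = √(27900/31.3) = √891.4 = 29.86 rad/s.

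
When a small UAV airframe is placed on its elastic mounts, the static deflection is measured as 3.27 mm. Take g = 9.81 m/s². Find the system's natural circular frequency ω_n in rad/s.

54.8 rad/s

ω_n = √(g/δ_st) = √(9.81/0.00327) = √3000 = 54.77 rad/s.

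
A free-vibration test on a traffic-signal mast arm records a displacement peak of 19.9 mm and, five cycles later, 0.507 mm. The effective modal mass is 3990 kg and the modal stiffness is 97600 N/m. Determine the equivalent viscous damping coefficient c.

Logarithmic decrement δ = (1/n)·ln(x₀/x_n) = (1/5)·ln(19.9/0.507) = (1/5)·ln(39.25) = 0.7340.
ζ = δ/√(4π² + δ²) = 0.7340/√(39.48 + 0.539) = 0.7340/6.326 = 0.1160.
c = ζ · 2√(km) = 0.1160 × 2√(97600 × 3990) = 0.1160 × 39470 = 4579 N·s/m.

4580 N·s/m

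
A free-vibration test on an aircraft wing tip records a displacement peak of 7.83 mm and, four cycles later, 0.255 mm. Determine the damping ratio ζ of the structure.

0.135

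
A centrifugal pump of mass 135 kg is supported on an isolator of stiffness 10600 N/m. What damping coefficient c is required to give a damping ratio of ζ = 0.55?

1320 N·s/m

c_c = 2√(k·m) = 2√(10600 × 135) = 2392 N·s/m.
c = ζ·c_c = 0.55 × 2392 = 1316 N·s/m.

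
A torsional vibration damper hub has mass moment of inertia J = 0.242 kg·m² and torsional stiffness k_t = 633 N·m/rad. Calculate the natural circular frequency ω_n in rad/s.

ω_n = √(k_t/J) = √(633/0.242) = √2616 = 51.14 rad/s.

51.1 rad/s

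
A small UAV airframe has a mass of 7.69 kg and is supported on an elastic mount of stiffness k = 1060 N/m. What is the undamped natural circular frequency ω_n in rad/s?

ω_n = √(k/m) = √(1060/7.69) = √137.8 = 11.74 rad/s.

11.7 rad/s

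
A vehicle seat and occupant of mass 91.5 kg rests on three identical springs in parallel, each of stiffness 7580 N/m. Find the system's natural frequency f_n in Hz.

Parallel springs add: k_eq = 3 × 7580 = 22740 N/m.
ω_n = √(k_eq/m) = √(22740/91.5) = √248.5 = 15.76 rad/s.
f_n = ω_n/(2π) = 15.76/6.283 = 2.509 Hz.

2.51 Hz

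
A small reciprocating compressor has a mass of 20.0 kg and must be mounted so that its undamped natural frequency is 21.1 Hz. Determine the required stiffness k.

ω_n = 2πf_n = 2π × 21.1 = 132.6 rad/s.
k = m·ω_n² = 20.0 × 132.6² = 20.0 × 17580 = 351500 N/m.

352000 N/m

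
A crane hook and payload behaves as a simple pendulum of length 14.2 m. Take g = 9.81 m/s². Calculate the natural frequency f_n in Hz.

For a simple pendulum ω_n = √(g/L) = √(9.81/14.2) = √0.6908 = 0.8312 rad/s.
f_n = ω_n/(2π) = 0.8312/6.283 = 0.1323 Hz.

0.132 Hz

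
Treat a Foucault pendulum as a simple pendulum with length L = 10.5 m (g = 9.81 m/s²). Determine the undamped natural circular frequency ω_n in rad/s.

For a simple pendulum ω_n = √(g/L) = √(9.81/10.5) = √0.9343 = 0.9666 rad/s.

0.967 rad/s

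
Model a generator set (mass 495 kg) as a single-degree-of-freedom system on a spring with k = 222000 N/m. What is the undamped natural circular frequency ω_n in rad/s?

ω_n = √(k/m) = √(222000/495) = √448.5 = 21.18 rad/s.

21.2 rad/s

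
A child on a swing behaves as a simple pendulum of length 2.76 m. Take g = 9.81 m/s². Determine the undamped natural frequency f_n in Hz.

0.300 Hz

For a simple pendulum ω_n = √(g/L) = √(9.81/2.76) = √3.554 = 1.885 rad/s.
f_n = ω_n/(2π) = 1.885/6.283 = 0.3001 Hz.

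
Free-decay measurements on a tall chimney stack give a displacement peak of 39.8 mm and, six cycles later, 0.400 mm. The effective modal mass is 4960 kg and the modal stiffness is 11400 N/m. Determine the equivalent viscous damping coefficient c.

Logarithmic decrement δ = (1/n)·ln(x₀/x_n) = (1/6)·ln(39.8/0.400) = (1/6)·ln(99.50) = 0.7667.
ζ = δ/√(4π² + δ²) = 0.7667/√(39.48 + 0.588) = 0.7667/6.330 = 0.1211.
c = ζ · 2√(km) = 0.1211 × 2√(11400 × 4960) = 0.1211 × 15040 = 1822 N·s/m.

1820 N·s/m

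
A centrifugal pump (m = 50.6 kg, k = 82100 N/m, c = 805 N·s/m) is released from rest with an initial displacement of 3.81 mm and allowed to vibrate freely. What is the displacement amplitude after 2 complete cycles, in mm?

0.303 mm

ζ = c/(2√(km)) = 805/(2√(82100 × 50.6)) = 805/4076 = 0.1975.
Logarithmic decrement δ = 2πζ/√(1 − ζ²) = 2π × 0.1975/√(1 − 0.0390) = 1.266.
After n cycles, x_n/x₀ = e^(−nδ), so x_2 = 3.81 × e^(−2 × 1.266) = 3.81 × 0.07954 = 0.3031 mm.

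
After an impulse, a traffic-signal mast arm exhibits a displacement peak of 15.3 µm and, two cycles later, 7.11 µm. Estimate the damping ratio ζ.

Logarithmic decrement δ = (1/n)·ln(x₀/x_n) = (1/2)·ln(15.3/7.11) = (1/2)·ln(2.152) = 0.3832.
ζ = δ/√(4π² + δ²) = 0.3832/√(39.48 + 0.147) = 0.3832/6.295 = 0.06087.

0.0609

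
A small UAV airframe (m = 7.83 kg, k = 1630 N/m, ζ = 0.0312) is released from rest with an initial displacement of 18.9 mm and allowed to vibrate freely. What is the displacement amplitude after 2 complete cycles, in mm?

Logarithmic decrement δ = 2πζ/√(1 − ζ²) = 2π × 0.03120/√(1 − 0.000973) = 0.1961.
After n cycles, x_n/x₀ = e^(−nδ), so x_2 = 18.9 × e^(−2 × 0.1961) = 18.9 × 0.6755 = 12.77 mm.

12.8 mm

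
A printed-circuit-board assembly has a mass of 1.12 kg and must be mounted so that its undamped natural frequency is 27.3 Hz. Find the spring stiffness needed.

ω_n = 2πf_n = 2π × 27.3 = 171.5 rad/s.
k = m·ω_n² = 1.12 × 171.5² = 1.12 × 29420 = 32950 N/m.

33000 N/m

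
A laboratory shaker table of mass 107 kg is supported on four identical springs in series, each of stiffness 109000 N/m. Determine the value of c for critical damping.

Series springs: 1/k_eq = 4/109000, so k_eq = 109000/4 = 27250 N/m.
c_c = 2√(k_eq·m) = 2√(27250 × 107) = 2 × 1708 = 3415 N·s/m.

3420 N·s/m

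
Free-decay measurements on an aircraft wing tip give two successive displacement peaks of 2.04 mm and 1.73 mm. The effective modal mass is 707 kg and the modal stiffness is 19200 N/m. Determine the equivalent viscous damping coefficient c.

Logarithmic decrement δ = (1/n)·ln(x₀/x_n) = (1/1)·ln(2.04/1.73) = (1/1)·ln(1.179) = 0.1648.
ζ = δ/√(4π² + δ²) = 0.1648/√(39.48 + 0.0272) = 0.1648/6.285 = 0.02622.
c = ζ · 2√(km) = 0.02622 × 2√(19200 × 707) = 0.02622 × 7369 = 193.2 N·s/m.

193 N·s/m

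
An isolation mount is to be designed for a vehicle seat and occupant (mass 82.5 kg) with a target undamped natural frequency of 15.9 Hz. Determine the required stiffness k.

ω_n = 2πf_n = 2π × 15.9 = 99.90 rad/s.
k = m·ω_n² = 82.5 × 99.90² = 82.5 × 9981 = 823400 N/m.

823000 N/m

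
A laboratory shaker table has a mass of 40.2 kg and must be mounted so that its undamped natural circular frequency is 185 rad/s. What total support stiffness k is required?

k = m·ω_n² = 40.2 × 185.0² = 40.2 × 34220 = 1376000 N/m.

1380000 N/m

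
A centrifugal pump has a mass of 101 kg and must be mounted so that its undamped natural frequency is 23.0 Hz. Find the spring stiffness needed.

2110000 N/m

ω_n = 2πf_n = 2π × 23.0 = 144.5 rad/s.
k = m·ω_n² = 101 × 144.5² = 101 × 20880 = 2109000 N/m.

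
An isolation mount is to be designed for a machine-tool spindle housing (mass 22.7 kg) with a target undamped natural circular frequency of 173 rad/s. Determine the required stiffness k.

679000 N/m

k = m·ω_n² = 22.7 × 173.0² = 22.7 × 29930 = 679400 N/m.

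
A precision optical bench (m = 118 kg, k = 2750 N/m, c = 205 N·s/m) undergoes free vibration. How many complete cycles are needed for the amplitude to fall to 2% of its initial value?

ζ = c/(2√(km)) = 205/(2√(2750 × 118)) = 205/1139 = 0.1799.
Logarithmic decrement δ = 2πζ/√(1 − ζ²) = 2π × 0.1799/√(1 − 0.0324) = 1.149.
x_n/x₀ = e^(−nδ) ≤ 0.02; take ln: n ≥ ln(1/0.02)/δ = 3.912/1.149 = 3.404.
So 4 complete cycles are required.

4 cycles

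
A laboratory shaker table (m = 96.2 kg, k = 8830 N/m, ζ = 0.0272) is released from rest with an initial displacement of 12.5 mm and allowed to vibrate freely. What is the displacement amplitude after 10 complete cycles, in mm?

Logarithmic decrement δ = 2πζ/√(1 − ζ²) = 2π × 0.02720/√(1 − 0.000740) = 0.1710.
After n cycles, x_n/x₀ = e^(−nδ), so x_10 = 12.5 × e^(−10 × 0.1710) = 12.5 × 0.1809 = 2.262 mm.

2.26 mm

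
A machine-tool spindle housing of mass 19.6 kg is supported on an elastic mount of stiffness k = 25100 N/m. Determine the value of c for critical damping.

1400 N·s/m

c_c = 2√(k·m) = 2√(25100 × 19.6) = 2 × 701.4 = 1403 N·s/m.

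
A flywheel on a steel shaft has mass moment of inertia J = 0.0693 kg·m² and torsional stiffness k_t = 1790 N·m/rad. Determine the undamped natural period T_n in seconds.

0.0391 s

ω_n = √(k_t/J) = √(1790/0.0693) = √25830 = 160.7 rad/s.
T_n = 2π/ω_n = 6.283/160.7 = 0.03909 s.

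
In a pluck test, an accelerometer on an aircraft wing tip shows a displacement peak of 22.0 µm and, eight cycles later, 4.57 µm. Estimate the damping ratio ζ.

0.0312

Logarithmic decrement δ = (1/n)·ln(x₀/x_n) = (1/8)·ln(22.0/4.57) = (1/8)·ln(4.814) = 0.1964.
ζ = δ/√(4π² + δ²) = 0.1964/√(39.48 + 0.0386) = 0.1964/6.286 = 0.03125.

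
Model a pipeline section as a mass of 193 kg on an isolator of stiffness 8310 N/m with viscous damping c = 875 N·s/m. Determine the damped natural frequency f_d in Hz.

ω_n = √(k/m) = √(8310/193) = 6.562 rad/s.
Critical damping c_c = 2√(k·m) = 2√(8310 × 193) = 2533 N·s/m, so ζ = c/c_c = 875/2533 = 0.3455.
ω_d = ω_n√(1 − ζ²) = 6.562 × √(1 − 0.119) = 6.158 rad/s.
f_d = ω_d/(2π) = 0.9800 Hz.

0.980 Hz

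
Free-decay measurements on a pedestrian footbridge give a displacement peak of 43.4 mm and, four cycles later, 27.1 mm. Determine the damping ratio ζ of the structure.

0.0187

Logarithmic decrement δ = (1/n)·ln(x₀/x_n) = (1/4)·ln(43.4/27.1) = (1/4)·ln(1.601) = 0.1177.
ζ = δ/√(4π² + δ²) = 0.1177/√(39.48 + 0.0139) = 0.1177/6.284 = 0.01873.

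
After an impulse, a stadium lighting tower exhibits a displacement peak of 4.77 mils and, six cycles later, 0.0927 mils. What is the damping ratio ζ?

Logarithmic decrement δ = (1/n)·ln(x₀/x_n) = (1/6)·ln(4.77/0.0927) = (1/6)·ln(51.46) = 0.6568.
ζ = δ/√(4π² + δ²) = 0.6568/√(39.48 + 0.431) = 0.6568/6.317 = 0.1040.

0.104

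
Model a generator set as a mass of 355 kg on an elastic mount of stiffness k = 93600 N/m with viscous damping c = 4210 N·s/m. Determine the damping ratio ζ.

ω_n = √(k/m) = √(93600/355) = 16.24 rad/s.
Critical damping c_c = 2√(k·m) = 2√(93600 × 355) = 11530 N·s/m, so ζ = c/c_c = 4210/11530 = 0.3652.

0.365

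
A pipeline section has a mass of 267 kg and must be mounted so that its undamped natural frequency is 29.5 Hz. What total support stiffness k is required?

ω_n = 2πf_n = 2π × 29.5 = 185.4 rad/s.
k = m·ω_n² = 267 × 185.4² = 267 × 34360 = 9173000 N/m.

9170000 N/m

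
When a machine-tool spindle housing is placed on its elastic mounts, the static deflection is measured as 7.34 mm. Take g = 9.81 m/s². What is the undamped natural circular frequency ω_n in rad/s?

36.6 rad/s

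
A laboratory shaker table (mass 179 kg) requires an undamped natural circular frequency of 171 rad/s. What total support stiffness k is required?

k = m·ω_n² = 179 × 171.0² = 179 × 29240 = 5234000 N/m.

5230000 N/m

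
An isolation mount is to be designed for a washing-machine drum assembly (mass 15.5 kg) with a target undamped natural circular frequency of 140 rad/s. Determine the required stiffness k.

304000 N/m

k = m·ω_n² = 15.5 × 140.0² = 15.5 × 19600 = 303800 N/m.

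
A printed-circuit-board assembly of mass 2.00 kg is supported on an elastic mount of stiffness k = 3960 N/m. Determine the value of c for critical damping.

c_c = 2√(k·m) = 2√(3960 × 2.00) = 2 × 88.99 = 178.0 N·s/m.

178 N·s/m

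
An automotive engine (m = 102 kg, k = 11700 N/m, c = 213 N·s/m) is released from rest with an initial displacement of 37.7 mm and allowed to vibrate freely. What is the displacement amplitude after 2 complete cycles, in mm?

11.0 mm

ζ = c/(2√(km)) = 213/(2√(11700 × 102)) = 213/2185 = 0.09749.
Logarithmic decrement δ = 2πζ/√(1 − ζ²) = 2π × 0.09749/√(1 − 0.00950) = 0.6155.
After n cycles, x_n/x₀ = e^(−nδ), so x_2 = 37.7 × e^(−2 × 0.6155) = 37.7 × 0.2920 = 11.01 mm.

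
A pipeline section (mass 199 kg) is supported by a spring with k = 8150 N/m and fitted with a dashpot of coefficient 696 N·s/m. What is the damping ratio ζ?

ω_n = √(k/m) = √(8150/199) = 6.400 rad/s.
Critical damping c_c = 2√(k·m) = 2√(8150 × 199) = 2547 N·s/m, so ζ = c/c_c = 696/2547 = 0.2733.

0.273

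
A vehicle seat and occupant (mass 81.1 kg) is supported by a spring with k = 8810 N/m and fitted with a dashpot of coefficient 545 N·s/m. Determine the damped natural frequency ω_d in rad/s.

ω_n = √(k/m) = √(8810/81.1) = 10.42 rad/s.
Critical damping c_c = 2√(k·m) = 2√(8810 × 81.1) = 1691 N·s/m, so ζ = c/c_c = 545/1691 = 0.3224.
ω_d = ω_n√(1 − ζ²) = 10.42 × √(1 − 0.104) = 9.866 rad/s.

9.87 rad/s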